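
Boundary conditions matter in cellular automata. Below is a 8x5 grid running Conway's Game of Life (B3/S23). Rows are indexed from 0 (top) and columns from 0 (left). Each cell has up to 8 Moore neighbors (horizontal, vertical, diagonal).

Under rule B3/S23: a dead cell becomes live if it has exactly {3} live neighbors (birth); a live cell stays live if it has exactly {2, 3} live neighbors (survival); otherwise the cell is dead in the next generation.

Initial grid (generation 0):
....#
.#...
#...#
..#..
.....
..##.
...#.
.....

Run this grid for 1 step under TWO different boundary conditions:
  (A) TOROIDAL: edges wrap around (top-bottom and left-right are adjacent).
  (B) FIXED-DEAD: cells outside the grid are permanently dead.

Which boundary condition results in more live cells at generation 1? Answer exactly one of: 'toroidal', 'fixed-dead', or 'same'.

Answer: toroidal

Derivation:
Under TOROIDAL boundary, generation 1:
.....
....#
##...
.....
..##.
..##.
..##.
.....
Population = 9

Under FIXED-DEAD boundary, generation 1:
.....
.....
.#...
.....
..##.
..##.
..##.
.....
Population = 7

Comparison: toroidal=9, fixed-dead=7 -> toroidal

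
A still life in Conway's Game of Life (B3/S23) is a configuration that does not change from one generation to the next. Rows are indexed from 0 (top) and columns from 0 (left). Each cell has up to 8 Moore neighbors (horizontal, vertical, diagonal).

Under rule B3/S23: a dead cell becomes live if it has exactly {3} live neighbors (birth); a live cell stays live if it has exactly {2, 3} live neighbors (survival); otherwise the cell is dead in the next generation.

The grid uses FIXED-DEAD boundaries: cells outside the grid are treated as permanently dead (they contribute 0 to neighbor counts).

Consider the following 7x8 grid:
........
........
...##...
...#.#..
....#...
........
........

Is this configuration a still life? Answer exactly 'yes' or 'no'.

Compute generation 1 and compare to generation 0 (given above):
Generation 1:
........
........
...##...
...#.#..
....#...
........
........
The grids are IDENTICAL -> still life.

Answer: yes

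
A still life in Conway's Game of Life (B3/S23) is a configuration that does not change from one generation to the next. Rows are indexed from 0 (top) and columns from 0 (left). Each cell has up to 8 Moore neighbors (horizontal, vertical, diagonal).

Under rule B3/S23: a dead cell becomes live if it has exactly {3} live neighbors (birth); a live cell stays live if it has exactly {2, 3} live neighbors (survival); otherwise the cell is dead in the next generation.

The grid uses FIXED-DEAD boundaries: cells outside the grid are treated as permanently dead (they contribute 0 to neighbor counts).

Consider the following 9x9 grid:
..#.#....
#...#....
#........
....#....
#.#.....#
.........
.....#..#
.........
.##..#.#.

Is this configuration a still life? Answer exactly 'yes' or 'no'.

Answer: no

Derivation:
Compute generation 1 and compare to generation 0 (given above):
Generation 1:
...#.....
.#.#.....
.........
.#.......
.........
.........
.........
......#..
.........
Cell (0,2) differs: gen0=1 vs gen1=0 -> NOT a still life.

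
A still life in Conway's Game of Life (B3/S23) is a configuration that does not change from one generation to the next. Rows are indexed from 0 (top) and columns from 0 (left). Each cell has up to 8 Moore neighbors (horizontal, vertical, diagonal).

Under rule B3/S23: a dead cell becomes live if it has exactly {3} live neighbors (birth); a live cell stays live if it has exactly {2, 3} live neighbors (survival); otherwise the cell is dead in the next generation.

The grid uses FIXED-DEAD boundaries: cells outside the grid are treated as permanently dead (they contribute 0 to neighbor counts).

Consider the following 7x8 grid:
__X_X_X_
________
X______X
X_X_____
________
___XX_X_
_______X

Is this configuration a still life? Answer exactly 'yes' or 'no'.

Compute generation 1 and compare to generation 0 (given above):
Generation 1:
________
________
_X______
_X______
___X____
________
________
Cell (0,2) differs: gen0=1 vs gen1=0 -> NOT a still life.

Answer: no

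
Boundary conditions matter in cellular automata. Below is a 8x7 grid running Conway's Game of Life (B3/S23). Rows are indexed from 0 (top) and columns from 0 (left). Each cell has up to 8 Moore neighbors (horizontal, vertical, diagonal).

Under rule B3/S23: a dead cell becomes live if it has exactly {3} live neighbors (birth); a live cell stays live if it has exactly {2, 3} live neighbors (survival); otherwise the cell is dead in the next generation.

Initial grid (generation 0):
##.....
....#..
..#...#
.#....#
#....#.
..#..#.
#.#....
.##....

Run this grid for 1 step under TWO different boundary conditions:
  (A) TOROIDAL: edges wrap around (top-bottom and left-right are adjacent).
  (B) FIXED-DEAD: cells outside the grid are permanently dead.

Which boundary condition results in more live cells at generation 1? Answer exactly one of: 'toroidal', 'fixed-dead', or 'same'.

Answer: toroidal

Derivation:
Under TOROIDAL boundary, generation 1:
###....
##.....
#....#.
.#...##
##...#.
.......
..##...
..#....
Population = 16

Under FIXED-DEAD boundary, generation 1:
.......
.#.....
.....#.
.#...##
.#...##
.......
..##...
.##....
Population = 12

Comparison: toroidal=16, fixed-dead=12 -> toroidal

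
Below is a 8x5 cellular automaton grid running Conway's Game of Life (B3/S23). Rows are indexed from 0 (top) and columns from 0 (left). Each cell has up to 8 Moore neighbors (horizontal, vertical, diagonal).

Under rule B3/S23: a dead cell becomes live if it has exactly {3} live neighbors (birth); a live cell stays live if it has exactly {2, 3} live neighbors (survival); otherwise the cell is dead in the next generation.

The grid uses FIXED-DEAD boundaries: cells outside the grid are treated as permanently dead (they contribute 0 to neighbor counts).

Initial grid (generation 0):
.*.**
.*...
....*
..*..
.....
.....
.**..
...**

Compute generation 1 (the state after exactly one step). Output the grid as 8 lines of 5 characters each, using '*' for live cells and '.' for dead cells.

Simulating step by step:
Generation 0 (given above): 10 live cells
Generation 1: 8 live cells
(generation 1 grid is the final answer)

Answer: ..*..
..***
.....
.....
.....
.....
..**.
..**.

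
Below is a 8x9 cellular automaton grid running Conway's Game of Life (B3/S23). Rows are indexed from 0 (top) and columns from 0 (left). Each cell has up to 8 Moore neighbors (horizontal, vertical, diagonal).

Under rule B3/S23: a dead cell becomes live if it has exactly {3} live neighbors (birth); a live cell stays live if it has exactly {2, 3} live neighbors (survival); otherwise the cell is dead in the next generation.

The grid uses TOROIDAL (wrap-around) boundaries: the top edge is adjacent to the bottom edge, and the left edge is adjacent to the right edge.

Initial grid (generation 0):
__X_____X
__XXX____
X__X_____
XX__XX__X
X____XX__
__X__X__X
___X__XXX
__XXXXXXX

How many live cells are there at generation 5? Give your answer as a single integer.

Answer: 25

Derivation:
Simulating step by step:
Generation 0 (given above): 29 live cells
Generation 1: 25 live cells
_X____X_X
_XX_X____
X____X__X
_X__XXX_X
______XX_
X___XX__X
X________
X_X_XX___
Generation 2: 23 live cells
____X____
_XX__X_XX
__XX__XXX
____X___X
_________
X____XXXX
X__X_____
X____X__X
Generation 3: 32 live cells
_X__XXXX_
XXX_XX__X
_XXXXXX__
___X____X
X____XX__
X_____XXX
_X__XX___
X___X___X
Generation 4: 28 live cells
__X___XX_
________X
______XXX
XX_X___X_
X____XX__
XX__X__XX
_X__XXX__
XX_X___XX
Generation 5: 25 live cells
_XX___X__
________X
______X__
XX___X___
__X_XXX__
_X__X__XX
___XXXX__
XX_XX___X
Population at generation 5: 25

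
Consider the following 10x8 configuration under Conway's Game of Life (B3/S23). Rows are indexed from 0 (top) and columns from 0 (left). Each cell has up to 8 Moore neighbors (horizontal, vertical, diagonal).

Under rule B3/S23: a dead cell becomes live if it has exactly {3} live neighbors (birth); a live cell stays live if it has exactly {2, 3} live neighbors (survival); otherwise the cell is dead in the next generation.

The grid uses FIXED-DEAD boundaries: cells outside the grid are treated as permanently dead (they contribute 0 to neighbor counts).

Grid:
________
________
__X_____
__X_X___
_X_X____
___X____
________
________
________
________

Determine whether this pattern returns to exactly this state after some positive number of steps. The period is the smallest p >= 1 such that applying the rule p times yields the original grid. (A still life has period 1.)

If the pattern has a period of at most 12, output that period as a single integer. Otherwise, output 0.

Simulating and comparing each generation to the original:
Gen 0 (original, given above): 6 live cells
Gen 1: 6 live cells, differs from original
Gen 2: 6 live cells, MATCHES original -> period = 2

Answer: 2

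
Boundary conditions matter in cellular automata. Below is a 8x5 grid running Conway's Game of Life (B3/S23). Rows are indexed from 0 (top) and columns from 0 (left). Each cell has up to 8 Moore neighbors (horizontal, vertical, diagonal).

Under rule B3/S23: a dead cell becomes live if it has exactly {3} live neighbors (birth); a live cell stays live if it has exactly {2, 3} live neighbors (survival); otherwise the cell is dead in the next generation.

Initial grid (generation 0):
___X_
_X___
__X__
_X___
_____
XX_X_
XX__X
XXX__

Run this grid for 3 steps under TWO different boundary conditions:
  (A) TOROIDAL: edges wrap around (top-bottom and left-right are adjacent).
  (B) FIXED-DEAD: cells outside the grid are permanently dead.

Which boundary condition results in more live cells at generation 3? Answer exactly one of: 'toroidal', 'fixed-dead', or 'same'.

Answer: toroidal

Derivation:
Under TOROIDAL boundary, generation 3:
_X__X
_____
_XX__
X_X__
X____
X__X_
XX___
X___X
Population = 13

Under FIXED-DEAD boundary, generation 3:
_____
_XX__
X_X__
X_X__
X____
X_XX_
_____
_____
Population = 10

Comparison: toroidal=13, fixed-dead=10 -> toroidal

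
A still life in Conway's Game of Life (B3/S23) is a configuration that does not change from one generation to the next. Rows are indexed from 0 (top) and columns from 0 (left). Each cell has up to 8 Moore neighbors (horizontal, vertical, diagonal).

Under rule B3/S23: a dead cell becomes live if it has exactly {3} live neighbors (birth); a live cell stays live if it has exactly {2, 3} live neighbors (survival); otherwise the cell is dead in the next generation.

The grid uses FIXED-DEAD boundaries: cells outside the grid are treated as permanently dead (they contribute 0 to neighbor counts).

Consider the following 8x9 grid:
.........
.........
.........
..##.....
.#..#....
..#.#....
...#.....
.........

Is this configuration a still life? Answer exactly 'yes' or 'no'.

Answer: yes

Derivation:
Compute generation 1 and compare to generation 0 (given above):
Generation 1:
.........
.........
.........
..##.....
.#..#....
..#.#....
...#.....
.........
The grids are IDENTICAL -> still life.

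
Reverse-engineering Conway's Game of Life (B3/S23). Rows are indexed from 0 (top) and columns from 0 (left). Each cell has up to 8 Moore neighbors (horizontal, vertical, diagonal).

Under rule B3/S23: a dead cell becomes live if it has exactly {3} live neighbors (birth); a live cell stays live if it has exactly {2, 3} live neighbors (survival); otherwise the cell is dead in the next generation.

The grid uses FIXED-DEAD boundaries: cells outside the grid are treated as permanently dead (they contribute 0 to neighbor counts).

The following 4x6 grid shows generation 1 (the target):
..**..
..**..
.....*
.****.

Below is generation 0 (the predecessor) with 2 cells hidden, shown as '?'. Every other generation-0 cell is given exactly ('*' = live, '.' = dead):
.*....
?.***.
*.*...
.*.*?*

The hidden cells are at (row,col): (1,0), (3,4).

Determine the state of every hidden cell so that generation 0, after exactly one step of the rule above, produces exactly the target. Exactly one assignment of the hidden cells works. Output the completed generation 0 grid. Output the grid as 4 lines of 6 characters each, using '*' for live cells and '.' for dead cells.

Answer: .*....
..***.
*.*...
.*.***

Derivation:
Hidden generation-0 cells (in order): (1,0), (3,4).
A hidden cell only influences target cells in its own 3x3 neighborhood. Try each of the 2^2 = 4 assignments, step the completed generation 0 forward once under B3/S23, and compare with the target:
  (1,0)=. (3,4)=. -> step gives (2,5)='.' but target has '*' -> reject
  (1,0)=. (3,4)=* -> step reproduces the target at every cell -> ACCEPT
  (1,0)=* (3,4)=. -> step gives (0,1)='*' but target has '.' -> reject
  (1,0)=* (3,4)=* -> step gives (0,1)='*' but target has '.' -> reject
Unique solution: (1,0)=dead, (3,4)=live.
Check: live-neighbor counts of every cell in the completed generation 0:
113321
243311
144653
223221
Applying B3/S23 to generation 0 with these counts gives:
..**..
..**..
.....*
.****.
which matches the target exactly.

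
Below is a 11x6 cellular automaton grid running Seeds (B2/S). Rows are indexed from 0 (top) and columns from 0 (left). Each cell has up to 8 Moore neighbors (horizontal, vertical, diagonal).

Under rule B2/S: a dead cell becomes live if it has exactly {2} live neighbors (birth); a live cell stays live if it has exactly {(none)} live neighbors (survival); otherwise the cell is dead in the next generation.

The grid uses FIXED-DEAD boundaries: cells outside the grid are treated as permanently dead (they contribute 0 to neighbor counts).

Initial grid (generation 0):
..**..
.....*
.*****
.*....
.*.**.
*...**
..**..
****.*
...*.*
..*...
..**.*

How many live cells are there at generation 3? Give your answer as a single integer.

Answer: 5

Derivation:
Simulating step by step:
Generation 0 (given above): 28 live cells
Generation 1: 7 live cells
....*.
......
*.....
......
......
......
......
......
*.....
.*...*
.*..*.
Generation 2: 6 live cells
......
......
......
......
......
......
......
......
.*....
..*.*.
*.*..*
Generation 3: 5 live cells
......
......
......
......
......
......
......
......
..**..
*....*
....*.
Population at generation 3: 5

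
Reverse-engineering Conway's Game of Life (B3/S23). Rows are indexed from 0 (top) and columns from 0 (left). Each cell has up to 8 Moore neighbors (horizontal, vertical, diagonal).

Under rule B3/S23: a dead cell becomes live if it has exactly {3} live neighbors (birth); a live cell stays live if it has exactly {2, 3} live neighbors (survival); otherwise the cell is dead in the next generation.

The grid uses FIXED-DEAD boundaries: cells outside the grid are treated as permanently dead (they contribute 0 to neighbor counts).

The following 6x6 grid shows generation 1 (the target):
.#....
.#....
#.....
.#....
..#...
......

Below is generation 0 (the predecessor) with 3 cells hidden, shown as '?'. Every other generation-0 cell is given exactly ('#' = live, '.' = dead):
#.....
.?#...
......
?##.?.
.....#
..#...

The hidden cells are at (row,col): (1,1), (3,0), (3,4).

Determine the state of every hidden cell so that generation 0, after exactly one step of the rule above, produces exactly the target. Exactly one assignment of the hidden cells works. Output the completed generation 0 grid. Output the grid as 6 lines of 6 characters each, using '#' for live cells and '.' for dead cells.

Hidden generation-0 cells (in order): (1,1), (3,0), (3,4).
A hidden cell only influences target cells in its own 3x3 neighborhood. Try each of the 2^3 = 8 assignments, step the completed generation 0 forward once under B3/S23, and compare with the target:
  (1,1)=. (3,0)=. (3,4)=. -> step gives (0,1)='.' but target has '#' -> reject
  (1,1)=. (3,0)=. (3,4)=# -> step gives (0,1)='.' but target has '#' -> reject
  (1,1)=. (3,0)=# (3,4)=. -> step gives (0,1)='.' but target has '#' -> reject
  (1,1)=. (3,0)=# (3,4)=# -> step gives (0,1)='.' but target has '#' -> reject
  (1,1)=# (3,0)=. (3,4)=. -> step gives (2,0)='.' but target has '#' -> reject
  (1,1)=# (3,0)=. (3,4)=# -> step gives (2,0)='.' but target has '#' -> reject
  (1,1)=# (3,0)=# (3,4)=. -> step reproduces the target at every cell -> ACCEPT
  (1,1)=# (3,0)=# (3,4)=# -> step gives (2,3)='#' but target has '.' -> reject
Unique solution: (1,1)=live, (3,0)=live, (3,4)=dead.
Check: live-neighbor counts of every cell in the completed generation 0:
132100
221100
354200
121111
243210
010111
Applying B3/S23 to generation 0 with these counts gives:
.#....
.#....
#.....
.#....
..#...
......
which matches the target exactly.

Answer: #.....
.##...
......
###...
.....#
..#...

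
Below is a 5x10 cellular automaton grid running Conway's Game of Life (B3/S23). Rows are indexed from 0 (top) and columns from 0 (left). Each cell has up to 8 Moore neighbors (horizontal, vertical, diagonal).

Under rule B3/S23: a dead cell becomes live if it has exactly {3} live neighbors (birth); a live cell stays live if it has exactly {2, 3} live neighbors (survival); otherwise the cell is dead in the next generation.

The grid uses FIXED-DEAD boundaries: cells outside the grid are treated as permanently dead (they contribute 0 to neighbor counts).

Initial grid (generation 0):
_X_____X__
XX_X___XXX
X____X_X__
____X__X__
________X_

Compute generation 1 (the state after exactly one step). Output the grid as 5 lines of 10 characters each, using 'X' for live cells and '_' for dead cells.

Answer: XXX____X__
XXX____X__
XX__X__X__
______XXX_
__________

Derivation:
Simulating step by step:
Generation 0 (given above): 14 live cells
Generation 1: 15 live cells
(generation 1 grid is the final answer)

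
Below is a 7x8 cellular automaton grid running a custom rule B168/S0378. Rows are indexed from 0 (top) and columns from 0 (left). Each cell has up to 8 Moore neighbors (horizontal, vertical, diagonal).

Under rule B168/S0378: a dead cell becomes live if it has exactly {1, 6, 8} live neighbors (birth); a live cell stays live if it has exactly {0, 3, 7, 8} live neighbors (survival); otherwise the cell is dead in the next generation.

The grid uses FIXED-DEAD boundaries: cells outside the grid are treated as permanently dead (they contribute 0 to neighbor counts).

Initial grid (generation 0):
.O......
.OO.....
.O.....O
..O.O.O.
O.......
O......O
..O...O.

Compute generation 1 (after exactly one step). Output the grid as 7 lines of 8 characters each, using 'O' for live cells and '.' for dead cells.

Simulating step by step:
Generation 0 (given above): 13 live cells
Generation 1: 18 live cells
(generation 1 grid is the final answer)

Answer: ...O....
.OOO..OO
.O..O...
....O...
..O.O...
..OO.O..
O.OO.O..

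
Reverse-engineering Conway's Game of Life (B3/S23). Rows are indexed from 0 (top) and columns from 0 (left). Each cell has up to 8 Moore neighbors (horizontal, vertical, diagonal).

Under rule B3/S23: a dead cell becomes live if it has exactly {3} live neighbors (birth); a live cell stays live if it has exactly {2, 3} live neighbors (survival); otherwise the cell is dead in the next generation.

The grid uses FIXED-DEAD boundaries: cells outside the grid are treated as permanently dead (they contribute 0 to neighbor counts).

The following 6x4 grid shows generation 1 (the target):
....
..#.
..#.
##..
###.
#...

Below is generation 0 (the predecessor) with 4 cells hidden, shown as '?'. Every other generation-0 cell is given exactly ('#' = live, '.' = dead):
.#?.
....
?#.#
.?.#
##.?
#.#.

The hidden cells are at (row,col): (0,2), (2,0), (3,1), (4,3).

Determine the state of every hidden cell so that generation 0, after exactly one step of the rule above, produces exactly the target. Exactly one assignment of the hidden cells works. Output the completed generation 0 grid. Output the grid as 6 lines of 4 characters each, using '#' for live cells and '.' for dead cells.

Answer: .#..
....
.#.#
...#
##..
#.#.

Derivation:
Hidden generation-0 cells (in order): (0,2), (2,0), (3,1), (4,3).
A hidden cell only influences target cells in its own 3x3 neighborhood. Try each of the 2^4 = 16 assignments, step the completed generation 0 forward once under B3/S23, and compare with the target:
  (0,2)=. (2,0)=. (3,1)=. (4,3)=. -> step reproduces the target at every cell -> ACCEPT
  (0,2)=. (2,0)=. (3,1)=. (4,3)=# -> step gives (3,3)='#' but target has '.' -> reject
  (0,2)=. (2,0)=. (3,1)=# (4,3)=. -> step gives (2,2)='.' but target has '#' -> reject
  (0,2)=. (2,0)=. (3,1)=# (4,3)=# -> step gives (2,2)='.' but target has '#' -> reject
  (0,2)=. (2,0)=# (3,1)=. (4,3)=. -> step gives (1,0)='#' but target has '.' -> reject
  (0,2)=. (2,0)=# (3,1)=. (4,3)=# -> step gives (1,0)='#' but target has '.' -> reject
  (0,2)=. (2,0)=# (3,1)=# (4,3)=. -> step gives (1,0)='#' but target has '.' -> reject
  (0,2)=. (2,0)=# (3,1)=# (4,3)=# -> step gives (1,0)='#' but target has '.' -> reject
  (0,2)=# (2,0)=. (3,1)=. (4,3)=. -> step gives (1,1)='#' but target has '.' -> reject
  (0,2)=# (2,0)=. (3,1)=. (4,3)=# -> step gives (1,1)='#' but target has '.' -> reject
  (0,2)=# (2,0)=. (3,1)=# (4,3)=. -> step gives (1,1)='#' but target has '.' -> reject
  (0,2)=# (2,0)=. (3,1)=# (4,3)=# -> step gives (1,1)='#' but target has '.' -> reject
  (0,2)=# (2,0)=# (3,1)=. (4,3)=. -> step gives (1,0)='#' but target has '.' -> reject
  (0,2)=# (2,0)=# (3,1)=. (4,3)=# -> step gives (1,0)='#' but target has '.' -> reject
  (0,2)=# (2,0)=# (3,1)=# (4,3)=. -> step gives (1,0)='#' but target has '.' -> reject
  (0,2)=# (2,0)=# (3,1)=# (4,3)=# -> step gives (1,0)='#' but target has '.' -> reject
Unique solution: (0,2)=dead, (2,0)=dead, (3,1)=dead, (4,3)=dead.
Check: live-neighbor counts of every cell in the completed generation 0:
1010
2231
1031
3341
2332
2411
Applying B3/S23 to generation 0 with these counts gives:
....
..#.
..#.
##..
###.
#...
which matches the target exactly.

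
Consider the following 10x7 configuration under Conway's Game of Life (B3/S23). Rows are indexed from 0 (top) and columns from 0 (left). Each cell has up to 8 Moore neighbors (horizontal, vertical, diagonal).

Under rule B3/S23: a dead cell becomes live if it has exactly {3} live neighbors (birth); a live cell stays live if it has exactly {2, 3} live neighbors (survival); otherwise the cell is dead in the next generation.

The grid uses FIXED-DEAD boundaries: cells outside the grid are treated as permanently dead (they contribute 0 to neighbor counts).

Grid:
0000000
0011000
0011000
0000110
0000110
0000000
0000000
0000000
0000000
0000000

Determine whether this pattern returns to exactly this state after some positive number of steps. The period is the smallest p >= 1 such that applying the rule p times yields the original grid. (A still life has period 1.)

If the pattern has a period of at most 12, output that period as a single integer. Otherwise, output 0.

Simulating and comparing each generation to the original:
Gen 0 (original, given above): 8 live cells
Gen 1: 6 live cells, differs from original
Gen 2: 8 live cells, MATCHES original -> period = 2

Answer: 2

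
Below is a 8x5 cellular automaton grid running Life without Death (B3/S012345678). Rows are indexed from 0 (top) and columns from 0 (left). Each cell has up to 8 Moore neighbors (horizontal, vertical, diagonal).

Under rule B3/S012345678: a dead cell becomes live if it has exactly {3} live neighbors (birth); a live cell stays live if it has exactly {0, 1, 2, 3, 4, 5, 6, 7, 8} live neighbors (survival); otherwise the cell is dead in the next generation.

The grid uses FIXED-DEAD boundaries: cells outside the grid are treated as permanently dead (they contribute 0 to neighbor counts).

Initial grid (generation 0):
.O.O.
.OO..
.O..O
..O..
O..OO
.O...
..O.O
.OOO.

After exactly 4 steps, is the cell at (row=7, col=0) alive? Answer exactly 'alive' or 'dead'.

Answer: dead

Derivation:
Simulating step by step:
Generation 0 (given above): 16 live cells
Generation 1: 25 live cells
.O.O.
OOOO.
.O.OO
.OO.O
OOOOO
.OO.O
..O.O
.OOO.
Generation 2: 27 live cells
OO.O.
OOOO.
.O.OO
.OO.O
OOOOO
OOO.O
..O.O
.OOO.
Generation 3: 28 live cells
OO.O.
OOOO.
.O.OO
.OO.O
OOOOO
OOO.O
O.O.O
.OOO.
Generation 4: 28 live cells
OO.O.
OOOO.
.O.OO
.OO.O
OOOOO
OOO.O
O.O.O
.OOO.

Cell (7,0) at generation 4: 0 -> dead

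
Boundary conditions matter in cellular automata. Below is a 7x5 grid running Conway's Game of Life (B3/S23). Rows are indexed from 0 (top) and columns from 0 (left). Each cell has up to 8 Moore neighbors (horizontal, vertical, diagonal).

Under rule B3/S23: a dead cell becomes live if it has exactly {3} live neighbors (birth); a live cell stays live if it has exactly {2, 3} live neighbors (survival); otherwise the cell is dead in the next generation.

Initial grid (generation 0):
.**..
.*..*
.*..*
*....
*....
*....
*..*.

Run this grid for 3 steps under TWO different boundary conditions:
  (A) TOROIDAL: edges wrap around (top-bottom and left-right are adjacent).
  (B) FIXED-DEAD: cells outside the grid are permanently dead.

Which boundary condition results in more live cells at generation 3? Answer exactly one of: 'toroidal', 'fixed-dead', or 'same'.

Under TOROIDAL boundary, generation 3:
.....
*.*..
**.**
.*..*
.*...
..**.
.....
Population = 11

Under FIXED-DEAD boundary, generation 3:
.*...
.*...
.....
.....
..*..
.*...
.....
Population = 4

Comparison: toroidal=11, fixed-dead=4 -> toroidal

Answer: toroidal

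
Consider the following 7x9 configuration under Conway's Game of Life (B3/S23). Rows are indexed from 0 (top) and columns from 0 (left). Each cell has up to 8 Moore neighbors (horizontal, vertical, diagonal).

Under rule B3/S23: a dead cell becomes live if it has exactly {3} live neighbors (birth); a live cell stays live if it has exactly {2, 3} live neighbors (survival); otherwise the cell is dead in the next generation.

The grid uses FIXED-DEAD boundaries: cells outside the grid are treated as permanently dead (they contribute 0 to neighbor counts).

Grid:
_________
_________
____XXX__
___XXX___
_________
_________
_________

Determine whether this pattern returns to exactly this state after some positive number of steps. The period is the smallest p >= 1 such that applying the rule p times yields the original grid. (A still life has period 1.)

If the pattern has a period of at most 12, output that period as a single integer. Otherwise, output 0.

Answer: 2

Derivation:
Simulating and comparing each generation to the original:
Gen 0 (original, given above): 6 live cells
Gen 1: 6 live cells, differs from original
Gen 2: 6 live cells, MATCHES original -> period = 2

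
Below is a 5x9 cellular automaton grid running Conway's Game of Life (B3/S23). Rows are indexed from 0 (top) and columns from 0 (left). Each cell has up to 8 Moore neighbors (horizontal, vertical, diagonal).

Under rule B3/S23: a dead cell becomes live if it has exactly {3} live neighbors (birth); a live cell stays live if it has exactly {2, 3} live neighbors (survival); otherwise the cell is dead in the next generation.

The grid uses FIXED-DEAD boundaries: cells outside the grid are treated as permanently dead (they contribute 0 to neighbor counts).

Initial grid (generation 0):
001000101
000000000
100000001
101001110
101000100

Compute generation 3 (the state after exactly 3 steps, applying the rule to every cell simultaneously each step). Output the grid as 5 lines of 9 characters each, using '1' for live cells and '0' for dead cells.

Simulating step by step:
Generation 0 (given above): 13 live cells
Generation 1: 11 live cells
000000000
000000010
010000110
100001110
000001110
Generation 2: 7 live cells
000000000
000000110
000001001
000000001
000001010
Generation 3: 7 live cells
(generation 3 grid is the final answer)

Answer: 000000000
000000110
000000101
000000111
000000000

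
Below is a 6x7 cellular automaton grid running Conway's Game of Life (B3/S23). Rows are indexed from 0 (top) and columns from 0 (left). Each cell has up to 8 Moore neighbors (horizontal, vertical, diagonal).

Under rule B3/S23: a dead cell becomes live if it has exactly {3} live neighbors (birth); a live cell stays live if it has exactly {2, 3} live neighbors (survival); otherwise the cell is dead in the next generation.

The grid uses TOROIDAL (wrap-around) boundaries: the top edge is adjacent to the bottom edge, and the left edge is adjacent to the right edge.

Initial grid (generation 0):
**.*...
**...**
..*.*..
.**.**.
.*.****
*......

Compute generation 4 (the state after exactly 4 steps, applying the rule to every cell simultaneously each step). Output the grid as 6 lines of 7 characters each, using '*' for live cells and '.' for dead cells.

Simulating step by step:
Generation 0 (given above): 19 live cells
Generation 1: 15 live cells
..*....
...****
..*.*..
**....*
.*.*..*
...*.*.
Generation 2: 18 live cells
..*...*
..*.**.
.**.*..
.*.*.**
.*..***
...**..
Generation 3: 16 live cells
..*....
..*.**.
**....*
.*.*..*
......*
*.***.*
Generation 4: 24 live cells
(generation 4 grid is the final answer)

Answer: ..*...*
*.**.**
.*.**.*
.**..**
.*..*.*
****.**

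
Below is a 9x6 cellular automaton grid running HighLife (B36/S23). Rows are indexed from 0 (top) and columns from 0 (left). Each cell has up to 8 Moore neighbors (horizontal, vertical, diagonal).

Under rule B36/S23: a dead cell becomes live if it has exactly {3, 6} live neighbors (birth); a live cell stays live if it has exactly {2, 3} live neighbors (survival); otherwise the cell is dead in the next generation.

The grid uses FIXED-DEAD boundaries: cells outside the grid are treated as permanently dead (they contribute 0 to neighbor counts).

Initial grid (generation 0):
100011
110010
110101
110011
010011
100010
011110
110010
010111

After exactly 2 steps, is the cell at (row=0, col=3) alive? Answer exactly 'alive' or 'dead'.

Simulating step by step:
Generation 0 (given above): 30 live cells
Generation 1: 24 live cells
110011
001100
000101
000100
010100
100000
001011
101100
111111
Generation 2: 22 live cells
011110
011101
000100
000100
001000
011110
001010
110010
100010

Cell (0,3) at generation 2: 1 -> alive

Answer: alive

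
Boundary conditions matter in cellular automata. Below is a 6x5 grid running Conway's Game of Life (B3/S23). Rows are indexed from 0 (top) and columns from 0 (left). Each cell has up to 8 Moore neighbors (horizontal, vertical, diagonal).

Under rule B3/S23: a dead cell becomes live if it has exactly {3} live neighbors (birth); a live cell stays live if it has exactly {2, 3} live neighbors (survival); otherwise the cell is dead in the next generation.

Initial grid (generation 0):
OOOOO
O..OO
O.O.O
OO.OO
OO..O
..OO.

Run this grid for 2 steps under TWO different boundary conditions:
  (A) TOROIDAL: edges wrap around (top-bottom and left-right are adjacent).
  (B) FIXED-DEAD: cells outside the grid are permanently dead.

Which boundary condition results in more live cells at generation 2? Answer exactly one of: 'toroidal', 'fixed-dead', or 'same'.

Under TOROIDAL boundary, generation 2:
.....
.....
.....
.....
.....
.....
Population = 0

Under FIXED-DEAD boundary, generation 2:
OO...
O.OO.
.O...
.O.O.
.OO.O
.OOO.
Population = 14

Comparison: toroidal=0, fixed-dead=14 -> fixed-dead

Answer: fixed-dead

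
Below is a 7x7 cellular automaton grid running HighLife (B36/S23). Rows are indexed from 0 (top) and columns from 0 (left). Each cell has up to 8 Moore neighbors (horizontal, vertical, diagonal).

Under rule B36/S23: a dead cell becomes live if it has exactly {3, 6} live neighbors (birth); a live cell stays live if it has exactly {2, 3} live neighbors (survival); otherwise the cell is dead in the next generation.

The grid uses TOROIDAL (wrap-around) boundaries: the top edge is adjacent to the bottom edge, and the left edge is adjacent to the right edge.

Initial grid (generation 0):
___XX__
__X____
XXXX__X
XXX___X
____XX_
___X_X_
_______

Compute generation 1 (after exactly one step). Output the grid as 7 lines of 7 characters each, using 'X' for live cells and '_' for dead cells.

Simulating step by step:
Generation 0 (given above): 16 live cells
Generation 1: 14 live cells
(generation 1 grid is the final answer)

Answer: ___X___
X___X__
___X__X
____X__
XXXXXX_
_____X_
___X___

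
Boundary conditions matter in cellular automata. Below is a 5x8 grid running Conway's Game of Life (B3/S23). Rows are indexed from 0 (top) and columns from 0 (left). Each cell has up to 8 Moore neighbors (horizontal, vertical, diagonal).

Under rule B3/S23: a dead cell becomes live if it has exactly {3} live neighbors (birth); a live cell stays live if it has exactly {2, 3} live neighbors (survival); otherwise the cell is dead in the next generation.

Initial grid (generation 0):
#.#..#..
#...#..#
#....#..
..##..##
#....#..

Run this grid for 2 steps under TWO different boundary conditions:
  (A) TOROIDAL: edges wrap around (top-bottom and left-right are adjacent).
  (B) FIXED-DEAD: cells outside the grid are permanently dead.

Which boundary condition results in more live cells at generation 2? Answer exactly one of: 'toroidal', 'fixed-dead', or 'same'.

Under TOROIDAL boundary, generation 2:
#.......
........
..##....
........
..#.....
Population = 4

Under FIXED-DEAD boundary, generation 2:
.....#..
####..#.
####...#
..##...#
......#.
Population = 15

Comparison: toroidal=4, fixed-dead=15 -> fixed-dead

Answer: fixed-dead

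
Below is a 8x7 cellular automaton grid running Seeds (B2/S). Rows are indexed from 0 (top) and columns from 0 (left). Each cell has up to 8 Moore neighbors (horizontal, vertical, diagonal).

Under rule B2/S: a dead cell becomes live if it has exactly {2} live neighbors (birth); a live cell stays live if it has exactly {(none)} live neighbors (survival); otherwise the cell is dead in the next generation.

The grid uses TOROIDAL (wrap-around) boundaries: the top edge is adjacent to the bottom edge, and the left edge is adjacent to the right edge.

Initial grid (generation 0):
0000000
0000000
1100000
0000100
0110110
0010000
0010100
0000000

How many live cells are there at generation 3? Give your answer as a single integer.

Answer: 7

Derivation:
Simulating step by step:
Generation 0 (given above): 10 live cells
Generation 1: 5 live cells
0000000
1100000
0000000
0000001
0000000
0000000
0100000
0001000
Generation 2: 7 live cells
1110000
0000000
0100001
0000000
0000000
0000000
0010000
0010000
Generation 3: 7 live cells
0001000
0000001
1000000
1000000
0000000
0000000
0101000
1000000
Population at generation 3: 7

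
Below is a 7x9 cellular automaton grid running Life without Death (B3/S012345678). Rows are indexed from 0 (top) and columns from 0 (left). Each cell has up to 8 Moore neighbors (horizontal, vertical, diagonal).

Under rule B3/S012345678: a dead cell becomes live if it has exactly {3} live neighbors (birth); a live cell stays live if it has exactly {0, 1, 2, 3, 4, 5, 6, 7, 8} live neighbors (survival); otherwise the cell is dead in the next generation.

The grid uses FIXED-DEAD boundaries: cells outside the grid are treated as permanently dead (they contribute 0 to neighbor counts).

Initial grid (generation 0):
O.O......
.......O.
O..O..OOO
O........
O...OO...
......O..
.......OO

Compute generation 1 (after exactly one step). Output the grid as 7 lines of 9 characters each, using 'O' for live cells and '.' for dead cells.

Simulating step by step:
Generation 0 (given above): 15 live cells
Generation 1: 25 live cells
(generation 1 grid is the final answer)

Answer: O.O......
.O....OOO
O..O..OOO
OO..OOOO.
O...OO...
.....OOO.
.......OO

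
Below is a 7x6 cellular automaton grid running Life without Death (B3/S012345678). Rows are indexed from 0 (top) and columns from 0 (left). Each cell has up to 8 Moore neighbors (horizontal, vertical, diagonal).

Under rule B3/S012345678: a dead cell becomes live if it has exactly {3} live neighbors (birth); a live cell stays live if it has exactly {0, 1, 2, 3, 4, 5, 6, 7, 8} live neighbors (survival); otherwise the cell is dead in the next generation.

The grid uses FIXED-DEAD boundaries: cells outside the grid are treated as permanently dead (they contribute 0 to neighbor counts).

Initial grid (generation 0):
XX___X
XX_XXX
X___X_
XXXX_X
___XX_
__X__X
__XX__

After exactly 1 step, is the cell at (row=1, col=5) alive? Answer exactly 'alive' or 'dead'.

Answer: alive

Derivation:
Simulating step by step:
Generation 0 (given above): 21 live cells
Generation 1: 24 live cells
XXX__X
XXXXXX
X___X_
XXXX_X
___XXX
__X__X
__XX__

Cell (1,5) at generation 1: 1 -> alive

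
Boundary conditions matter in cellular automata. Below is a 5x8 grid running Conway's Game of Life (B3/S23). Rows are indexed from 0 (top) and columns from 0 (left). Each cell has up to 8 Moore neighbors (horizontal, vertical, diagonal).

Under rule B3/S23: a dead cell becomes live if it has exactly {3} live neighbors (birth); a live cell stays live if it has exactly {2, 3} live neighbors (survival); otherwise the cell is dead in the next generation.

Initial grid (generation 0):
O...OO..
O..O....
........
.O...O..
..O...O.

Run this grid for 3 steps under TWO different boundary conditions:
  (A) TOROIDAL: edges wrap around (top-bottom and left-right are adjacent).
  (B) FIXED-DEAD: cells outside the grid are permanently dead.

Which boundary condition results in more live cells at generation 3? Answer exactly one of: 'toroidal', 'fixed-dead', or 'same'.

Answer: toroidal

Derivation:
Under TOROIDAL boundary, generation 3:
......O.
..OOOO..
....O...
...O....
..O.OO..
Population = 10

Under FIXED-DEAD boundary, generation 3:
........
........
........
........
........
Population = 0

Comparison: toroidal=10, fixed-dead=0 -> toroidal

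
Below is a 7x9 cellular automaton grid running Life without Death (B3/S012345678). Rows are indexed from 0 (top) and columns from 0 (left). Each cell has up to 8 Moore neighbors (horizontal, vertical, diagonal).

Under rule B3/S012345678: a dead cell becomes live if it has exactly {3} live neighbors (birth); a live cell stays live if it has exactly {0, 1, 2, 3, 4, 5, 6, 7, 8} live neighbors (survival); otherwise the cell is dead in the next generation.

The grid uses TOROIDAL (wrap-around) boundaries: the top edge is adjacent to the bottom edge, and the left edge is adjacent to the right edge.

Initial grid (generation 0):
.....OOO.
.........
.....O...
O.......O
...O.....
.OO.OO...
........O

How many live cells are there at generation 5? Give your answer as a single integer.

Simulating step by step:
Generation 0 (given above): 12 live cells
Generation 1: 20 live cells
.....OOO.
.....O...
.....O...
O.......O
OOOOO....
.OOOOO...
....O..OO
Generation 2: 30 live cells
....OOOOO
....OO...
.....O...
O.OOO...O
OOOOOO..O
.OOOOO..O
..O.O..OO
Generation 3: 34 live cells
....OOOOO
....OO.O.
.....O...
O.OOO...O
OOOOOO.OO
.OOOOOO.O
.OO.O..OO
Generation 4: 40 live cells
O...OOOOO
....OO.OO
.....OO.O
O.OOO.OOO
OOOOOO.OO
.OOOOOO.O
.OO.O..OO
Generation 5: 41 live cells
OO..OOOOO
....OO.OO
.....OO.O
O.OOO.OOO
OOOOOO.OO
.OOOOOO.O
.OO.O..OO
Population at generation 5: 41

Answer: 41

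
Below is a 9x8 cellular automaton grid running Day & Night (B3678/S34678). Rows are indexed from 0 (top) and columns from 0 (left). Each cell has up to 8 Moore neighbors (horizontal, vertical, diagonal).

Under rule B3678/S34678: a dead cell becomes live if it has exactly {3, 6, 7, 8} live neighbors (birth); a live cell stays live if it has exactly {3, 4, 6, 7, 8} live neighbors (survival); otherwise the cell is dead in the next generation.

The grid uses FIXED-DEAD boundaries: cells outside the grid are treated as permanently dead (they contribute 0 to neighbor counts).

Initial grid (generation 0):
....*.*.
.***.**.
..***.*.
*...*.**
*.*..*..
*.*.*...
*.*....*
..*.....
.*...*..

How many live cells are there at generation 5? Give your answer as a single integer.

Answer: 6

Derivation:
Simulating step by step:
Generation 0 (given above): 27 live cells
Generation 1: 16 live cells
..**....
..*...**
..*.***.
..*.*.*.
....***.
.*......
........
........
........
Generation 2: 13 live cells
........
.**.*.*.
.*....*.
....****
...*.*..
.....*..
........
........
........
Generation 3: 11 live cells
........
.....*..
..*****.
....***.
.....*..
....*...
........
........
........
Generation 4: 10 live cells
........
...*.**.
...*.**.
.....**.
.....**.
........
........
........
........
Generation 5: 6 live cells
........
.....**.
.......*
.......*
.....**.
........
........
........
........
Population at generation 5: 6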